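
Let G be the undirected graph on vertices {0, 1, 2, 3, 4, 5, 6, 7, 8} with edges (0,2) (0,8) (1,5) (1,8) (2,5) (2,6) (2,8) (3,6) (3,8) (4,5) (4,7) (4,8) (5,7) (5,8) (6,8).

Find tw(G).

A width-2 tree decomposition is:
Bags: B1 = {2, 5, 8}  B2 = {4, 5, 8}  B3 = {2, 6, 8}  B4 = {1, 5, 8}  B5 = {4, 5, 7}  B6 = {0, 2, 8}  B7 = {3, 6, 8}
Tree: B1–B2, B1–B3, B2–B4, B2–B5, B3–B6, B3–B7
Each bag holds 3 vertices, so the decomposition has width 2, which upper-bounds the treewidth. For the lower bound, the 3 vertices {1, 5, 8} are pairwise adjacent, and any tree decomposition puts a clique entirely inside one bag — forcing width ≥ 2. The upper and lower bounds meet at 2, so that is the treewidth.

2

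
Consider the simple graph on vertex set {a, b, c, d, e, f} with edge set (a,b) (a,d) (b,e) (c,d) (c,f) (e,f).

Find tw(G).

2

A width-2 tree decomposition is:
Bags: B1 = {b, e, f}  B2 = {b, c, f}  B3 = {b, c, d}  B4 = {a, b, d}
Tree: B1–B2, B2–B3, B3–B4
The largest bag has 3 vertices, giving width 2; this decomposition certifies tw(G) ≤ 2. Since b–e–f–c–d–a–b is a cycle in G, G is not acyclic. Forests are exactly the graphs of treewidth ≤ 1, so tw(G) ≥ 2. Combining the bounds, tw(G) = 2.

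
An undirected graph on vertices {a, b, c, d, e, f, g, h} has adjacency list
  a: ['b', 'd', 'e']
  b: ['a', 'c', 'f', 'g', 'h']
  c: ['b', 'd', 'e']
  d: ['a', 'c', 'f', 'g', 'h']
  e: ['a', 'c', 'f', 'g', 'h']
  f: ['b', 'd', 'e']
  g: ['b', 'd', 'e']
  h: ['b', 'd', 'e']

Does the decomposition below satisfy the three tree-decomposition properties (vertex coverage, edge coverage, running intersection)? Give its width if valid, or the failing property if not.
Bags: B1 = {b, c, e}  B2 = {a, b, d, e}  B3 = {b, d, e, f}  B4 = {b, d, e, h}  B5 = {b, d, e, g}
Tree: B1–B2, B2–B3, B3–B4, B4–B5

No — edge (d,c) lies in no bag.

A tree decomposition must satisfy three properties: every vertex lies in some bag; for every edge, both endpoints lie together in some bag; and for every vertex, the bags containing it form a connected subtree. Here edge (d,c) lies in no bag, so the decomposition is invalid.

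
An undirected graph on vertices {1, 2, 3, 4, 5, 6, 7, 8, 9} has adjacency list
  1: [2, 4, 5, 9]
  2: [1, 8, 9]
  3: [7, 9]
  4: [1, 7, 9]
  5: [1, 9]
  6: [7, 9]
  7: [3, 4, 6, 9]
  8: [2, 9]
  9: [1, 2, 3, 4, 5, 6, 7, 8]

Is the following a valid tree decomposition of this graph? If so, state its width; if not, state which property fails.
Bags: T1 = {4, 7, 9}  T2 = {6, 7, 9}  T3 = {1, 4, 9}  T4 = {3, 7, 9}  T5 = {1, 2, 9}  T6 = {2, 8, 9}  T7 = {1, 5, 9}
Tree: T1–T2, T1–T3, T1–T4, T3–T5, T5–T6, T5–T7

Every vertex of G appears in some bag (union = {1, 2, 3, 4, 5, 6, 7, 8, 9}); every edge is covered by a bag; and for each vertex v the set of bags containing v is connected in the bag tree. The decomposition is therefore valid. The largest bag has 3 vertices, so the width is 2.

Yes; width 2.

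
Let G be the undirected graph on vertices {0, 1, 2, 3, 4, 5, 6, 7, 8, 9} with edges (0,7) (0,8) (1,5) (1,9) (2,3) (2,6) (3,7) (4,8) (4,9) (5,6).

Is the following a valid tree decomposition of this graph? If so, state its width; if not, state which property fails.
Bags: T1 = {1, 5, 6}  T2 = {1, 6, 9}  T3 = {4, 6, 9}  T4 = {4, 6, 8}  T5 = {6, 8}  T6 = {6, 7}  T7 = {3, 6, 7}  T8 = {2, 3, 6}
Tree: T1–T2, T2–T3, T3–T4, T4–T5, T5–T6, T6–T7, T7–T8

No — vertex 0 appears in no bag.

A tree decomposition must satisfy three properties: every vertex lies in some bag; for every edge, both endpoints lie together in some bag; and for every vertex, the bags containing it form a connected subtree. Here vertex 0 appears in no bag, so the decomposition is invalid.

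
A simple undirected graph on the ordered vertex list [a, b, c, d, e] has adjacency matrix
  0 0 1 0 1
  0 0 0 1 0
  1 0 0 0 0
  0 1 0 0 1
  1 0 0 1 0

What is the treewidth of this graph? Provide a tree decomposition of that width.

Treewidth 1.
Bags: B1 = {a, c}  B2 = {a, e}  B3 = {d, e}  B4 = {b, d}
Tree: B1–B2, B2–B3, B3–B4

Each bag holds 2 vertices, so the decomposition has width 1, which upper-bounds the treewidth. Any graph with an edge has treewidth ≥ 1, and G has the edge c–a. Combining the bounds, tw(G) = 1.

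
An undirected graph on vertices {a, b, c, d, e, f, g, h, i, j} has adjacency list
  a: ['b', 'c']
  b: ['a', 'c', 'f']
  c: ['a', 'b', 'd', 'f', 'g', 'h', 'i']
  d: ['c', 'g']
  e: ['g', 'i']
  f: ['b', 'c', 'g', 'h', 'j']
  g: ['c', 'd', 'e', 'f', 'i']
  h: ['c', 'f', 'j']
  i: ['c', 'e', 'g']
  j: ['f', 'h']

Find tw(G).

2

A width-2 tree decomposition is:
Bags: B1 = {b, c, f}  B2 = {c, f, h}  B3 = {c, f, g}  B4 = {c, g, i}  B5 = {a, b, c}  B6 = {f, h, j}  B7 = {e, g, i}  B8 = {c, d, g}
Tree: B1–B2, B2–B3, B3–B4, B1–B5, B2–B6, B4–B7, B3–B8
Each bag holds 3 vertices, so the decomposition has width 2, which upper-bounds the treewidth. Conversely, {f, h, j} is a clique of size 3, and the vertices of any clique must share a bag in every tree decomposition; so some bag has ≥ 3 vertices and tw(G) ≥ 2. Therefore the treewidth is 2.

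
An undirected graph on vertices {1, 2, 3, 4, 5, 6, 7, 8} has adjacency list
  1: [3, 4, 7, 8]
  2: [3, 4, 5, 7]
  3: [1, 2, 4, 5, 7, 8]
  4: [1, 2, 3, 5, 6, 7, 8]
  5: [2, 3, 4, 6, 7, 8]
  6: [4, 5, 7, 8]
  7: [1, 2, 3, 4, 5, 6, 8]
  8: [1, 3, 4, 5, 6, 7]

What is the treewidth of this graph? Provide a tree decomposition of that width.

Treewidth 4.
One such decomposition:
Bags: B1 = {3, 4, 5, 7, 8}  B2 = {4, 5, 6, 7, 8}  B3 = {2, 3, 4, 5, 7}  B4 = {1, 3, 4, 7, 8}
Tree: B1–B2, B1–B3, B1–B4

Each bag holds 5 vertices, so the decomposition has width 4, which upper-bounds the treewidth. Conversely, {1, 3, 4, 7, 8} is a clique of size 5, and the vertices of any clique must share a bag in every tree decomposition; so some bag has ≥ 5 vertices and tw(G) ≥ 4. The upper and lower bounds meet at 4, so that is the treewidth.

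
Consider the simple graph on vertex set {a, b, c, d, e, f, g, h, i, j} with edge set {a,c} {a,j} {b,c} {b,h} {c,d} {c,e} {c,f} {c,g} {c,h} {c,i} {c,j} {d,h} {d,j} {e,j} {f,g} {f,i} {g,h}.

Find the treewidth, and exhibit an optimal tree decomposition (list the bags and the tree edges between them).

Each bag holds 3 vertices, so the decomposition has width 2, which upper-bounds the treewidth. For the lower bound, the 3 vertices {c, f, g} are pairwise adjacent, and any tree decomposition puts a clique entirely inside one bag — forcing width ≥ 2. Combining the bounds, tw(G) = 2.

Treewidth 2.
One such decomposition:
Bags: B1 = {c, g, h}  B2 = {c, d, h}  B3 = {b, c, h}  B4 = {c, f, g}  B5 = {c, d, j}  B6 = {c, e, j}  B7 = {a, c, j}  B8 = {c, f, i}
Tree: B1–B2, B1–B3, B1–B4, B2–B5, B5–B6, B5–B7, B4–B8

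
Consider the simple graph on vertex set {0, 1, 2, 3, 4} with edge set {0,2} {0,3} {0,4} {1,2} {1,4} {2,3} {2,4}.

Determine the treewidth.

2

A width-2 tree decomposition is:
Bags: B1 = {0, 2, 4}  B2 = {1, 2, 4}  B3 = {0, 2, 3}
Tree: B1–B2, B1–B3
The largest bag has 3 vertices, giving width 2; this decomposition certifies tw(G) ≤ 2. For the lower bound, the 3 vertices {0, 2, 3} are pairwise adjacent, and any tree decomposition puts a clique entirely inside one bag — forcing width ≥ 2. The upper and lower bounds meet at 2, so that is the treewidth.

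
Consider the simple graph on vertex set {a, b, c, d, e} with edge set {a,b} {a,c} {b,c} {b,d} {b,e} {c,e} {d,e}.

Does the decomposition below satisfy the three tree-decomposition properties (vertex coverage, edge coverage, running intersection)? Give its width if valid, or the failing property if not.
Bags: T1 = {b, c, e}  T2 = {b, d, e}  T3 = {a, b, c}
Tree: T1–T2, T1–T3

Vertex coverage: the bags together contain {a, b, c, d, e}, the full vertex set. Edge coverage: each edge of G has both endpoints in at least one bag. Running intersection: for every vertex, the bags containing it form a connected subtree. All three properties hold, so this is a valid tree decomposition of width max|bag| − 1 = 2, and hence tw(G) ≤ 2.

Yes; width 2.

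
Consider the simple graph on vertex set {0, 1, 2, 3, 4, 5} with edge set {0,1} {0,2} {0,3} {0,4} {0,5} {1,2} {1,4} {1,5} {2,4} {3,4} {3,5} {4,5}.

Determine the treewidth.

A width-3 tree decomposition is:
Bags: B1 = {0, 1, 2, 4}  B2 = {0, 1, 4, 5}  B3 = {0, 3, 4, 5}
Tree: B1–B2, B2–B3
Each bag holds 4 vertices, so the decomposition has width 3, which upper-bounds the treewidth. On the other hand G contains the 4-clique {0, 1, 2, 4}. A clique must lie in a single bag of any decomposition, so no decomposition can have width below 3. The upper and lower bounds meet at 3, so that is the treewidth.

3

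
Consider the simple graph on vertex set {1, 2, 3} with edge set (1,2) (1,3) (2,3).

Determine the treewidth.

A width-2 tree decomposition is:
Bags: B1 = {1, 2, 3}
Tree: (single bag)
A single bag containing all 3 vertices is trivially a valid decomposition of width 2. Conversely, {1, 2, 3} is a clique of size 3, and the vertices of any clique must share a bag in every tree decomposition; so some bag has ≥ 3 vertices and tw(G) ≥ 2. The upper and lower bounds meet at 2, so that is the treewidth.

2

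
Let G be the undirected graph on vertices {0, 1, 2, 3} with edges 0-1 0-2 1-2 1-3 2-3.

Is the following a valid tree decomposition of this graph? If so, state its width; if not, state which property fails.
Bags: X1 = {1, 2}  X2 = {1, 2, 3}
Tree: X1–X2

A tree decomposition must satisfy three properties: every vertex lies in some bag; for every edge, both endpoints lie together in some bag; and for every vertex, the bags containing it form a connected subtree. Here vertex 0 appears in no bag, so the decomposition is invalid.

No — vertex 0 appears in no bag.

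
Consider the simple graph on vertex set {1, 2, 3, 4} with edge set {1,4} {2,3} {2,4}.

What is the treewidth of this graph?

1

A width-1 tree decomposition is:
Bags: B1 = {2, 3}  B2 = {2, 4}  B3 = {1, 4}
Tree: B1–B2, B2–B3
The largest bag has 2 vertices, giving width 1; this decomposition certifies tw(G) ≤ 1. Since G has at least one edge (e.g. 3–2), it is not an edgeless graph, so tw(G) ≥ 1. The upper and lower bounds meet at 1, so that is the treewidth.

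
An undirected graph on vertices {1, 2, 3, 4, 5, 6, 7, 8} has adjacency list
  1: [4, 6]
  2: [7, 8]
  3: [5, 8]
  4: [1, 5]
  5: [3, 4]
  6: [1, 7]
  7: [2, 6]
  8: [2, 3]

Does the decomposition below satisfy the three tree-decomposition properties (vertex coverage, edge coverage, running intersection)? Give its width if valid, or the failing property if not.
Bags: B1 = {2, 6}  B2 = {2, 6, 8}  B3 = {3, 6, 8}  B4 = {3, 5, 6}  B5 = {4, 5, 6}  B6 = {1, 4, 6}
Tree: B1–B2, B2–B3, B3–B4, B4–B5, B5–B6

No — vertex 7 appears in no bag.

A tree decomposition must satisfy three properties: every vertex lies in some bag; for every edge, both endpoints lie together in some bag; and for every vertex, the bags containing it form a connected subtree. Here vertex 7 appears in no bag, so the decomposition is invalid.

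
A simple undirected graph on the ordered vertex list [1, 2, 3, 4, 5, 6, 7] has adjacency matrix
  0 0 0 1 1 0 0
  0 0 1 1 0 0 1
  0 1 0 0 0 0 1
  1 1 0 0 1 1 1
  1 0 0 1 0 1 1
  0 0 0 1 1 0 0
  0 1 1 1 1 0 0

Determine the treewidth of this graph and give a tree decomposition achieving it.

Treewidth 2.
Bags: B1 = {4, 5, 7}  B2 = {4, 5, 6}  B3 = {2, 4, 7}  B4 = {2, 3, 7}  B5 = {1, 4, 5}
Tree: B1–B2, B1–B3, B3–B4, B1–B5

The largest bag has 3 vertices, giving width 2; this decomposition certifies tw(G) ≤ 2. On the other hand G contains the 3-clique {2, 3, 7}. A clique must lie in a single bag of any decomposition, so no decomposition can have width below 2. Therefore the treewidth is 2.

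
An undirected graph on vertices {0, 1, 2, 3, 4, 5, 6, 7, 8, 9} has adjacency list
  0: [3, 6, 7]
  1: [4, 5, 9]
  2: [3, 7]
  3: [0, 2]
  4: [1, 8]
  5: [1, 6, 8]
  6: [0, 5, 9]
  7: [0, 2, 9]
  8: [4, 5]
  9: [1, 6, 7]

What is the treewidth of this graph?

A width-2 tree decomposition is:
Bags: B1 = {2, 3, 7}  B2 = {0, 3, 7}  B3 = {0, 7, 9}  B4 = {0, 6, 9}  B5 = {1, 6, 9}  B6 = {1, 5, 6}  B7 = {1, 4, 5}  B8 = {4, 5, 8}
Tree: B1–B2, B2–B3, B3–B4, B4–B5, B5–B6, B6–B7, B7–B8
Every bag has size at most 3, so the width is 3 − 1 = 2 and tw(G) ≤ 2. For the lower bound, G contains the cycle 2–3–0–7–2, so G is not a forest; only forests have treewidth ≤ 1, hence tw(G) ≥ 2. Combining the bounds, tw(G) = 2.

2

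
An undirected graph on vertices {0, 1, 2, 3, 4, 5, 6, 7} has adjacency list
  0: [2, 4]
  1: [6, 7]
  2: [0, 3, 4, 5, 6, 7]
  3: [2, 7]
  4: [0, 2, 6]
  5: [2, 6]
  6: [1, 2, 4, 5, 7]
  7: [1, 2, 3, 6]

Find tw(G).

A width-2 tree decomposition is:
Bags: B1 = {2, 4, 6}  B2 = {2, 6, 7}  B3 = {2, 3, 7}  B4 = {1, 6, 7}  B5 = {2, 5, 6}  B6 = {0, 2, 4}
Tree: B1–B2, B2–B3, B2–B4, B2–B5, B1–B6
Each bag holds 3 vertices, so the decomposition has width 2, which upper-bounds the treewidth. Conversely, {1, 6, 7} is a clique of size 3, and the vertices of any clique must share a bag in every tree decomposition; so some bag has ≥ 3 vertices and tw(G) ≥ 2. The upper and lower bounds meet at 2, so that is the treewidth.

2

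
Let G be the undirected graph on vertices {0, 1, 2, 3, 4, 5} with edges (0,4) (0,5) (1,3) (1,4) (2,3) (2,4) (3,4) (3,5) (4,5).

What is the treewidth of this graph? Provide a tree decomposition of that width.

Each bag holds 3 vertices, so the decomposition has width 2, which upper-bounds the treewidth. On the other hand G contains the 3-clique {0, 4, 5}. A clique must lie in a single bag of any decomposition, so no decomposition can have width below 2. Therefore the treewidth is 2.

Treewidth 2.
Bags: B1 = {0, 4, 5}  B2 = {3, 4, 5}  B3 = {2, 3, 4}  B4 = {1, 3, 4}
Tree: B1–B2, B2–B3, B2–B4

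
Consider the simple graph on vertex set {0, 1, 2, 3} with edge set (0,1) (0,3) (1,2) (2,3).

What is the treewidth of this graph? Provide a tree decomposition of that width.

The largest bag has 3 vertices, giving width 2; this decomposition certifies tw(G) ≤ 2. Since 2–3–0–1–2 is a cycle in G, G is not acyclic. Forests are exactly the graphs of treewidth ≤ 1, so tw(G) ≥ 2. Hence tw(G) = 2 exactly.

Treewidth 2.
Bags: B1 = {0, 2, 3}  B2 = {0, 1, 2}
Tree: B1–B2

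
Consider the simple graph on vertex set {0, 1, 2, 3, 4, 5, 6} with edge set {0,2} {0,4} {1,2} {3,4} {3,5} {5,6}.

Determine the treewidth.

1

A width-1 tree decomposition is:
Bags: B1 = {1, 2}  B2 = {0, 2}  B3 = {0, 4}  B4 = {3, 4}  B5 = {3, 5}  B6 = {5, 6}
Tree: B1–B2, B2–B3, B3–B4, B4–B5, B5–B6
The largest bag has 2 vertices, giving width 1; this decomposition certifies tw(G) ≤ 1. Since G has at least one edge (e.g. 1–2), it is not an edgeless graph, so tw(G) ≥ 1. Hence tw(G) = 1 exactly.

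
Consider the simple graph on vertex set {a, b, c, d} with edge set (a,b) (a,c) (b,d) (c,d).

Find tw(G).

A width-2 tree decomposition is:
Bags: B1 = {a, c, d}  B2 = {a, b, d}
Tree: B1–B2
Each bag holds 3 vertices, so the decomposition has width 2, which upper-bounds the treewidth. The edges d–c–a–b–d form a cycle, so G is not a tree and its treewidth is at least 2. Combining the bounds, tw(G) = 2.

2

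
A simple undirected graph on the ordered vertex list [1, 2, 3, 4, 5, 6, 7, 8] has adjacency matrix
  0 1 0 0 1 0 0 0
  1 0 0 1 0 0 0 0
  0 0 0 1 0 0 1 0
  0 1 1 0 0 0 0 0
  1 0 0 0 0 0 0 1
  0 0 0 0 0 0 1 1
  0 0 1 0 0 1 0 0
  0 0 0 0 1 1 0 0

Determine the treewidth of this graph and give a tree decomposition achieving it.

Every bag has size at most 3, so the width is 3 − 1 = 2 and tw(G) ≤ 2. Since 3–4–2–1–5–8–6–7–3 is a cycle in G, G is not acyclic. Forests are exactly the graphs of treewidth ≤ 1, so tw(G) ≥ 2. Therefore the treewidth is 2.

Treewidth 2.
One such decomposition:
Bags: B1 = {2, 3, 4}  B2 = {1, 2, 3}  B3 = {1, 3, 5}  B4 = {3, 5, 8}  B5 = {3, 6, 8}  B6 = {3, 6, 7}
Tree: B1–B2, B2–B3, B3–B4, B4–B5, B5–B6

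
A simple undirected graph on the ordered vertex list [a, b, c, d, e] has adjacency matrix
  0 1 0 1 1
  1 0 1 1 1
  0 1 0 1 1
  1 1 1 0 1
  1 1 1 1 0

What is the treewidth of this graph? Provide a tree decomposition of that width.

Every bag has size at most 4, so the width is 4 − 1 = 3 and tw(G) ≤ 3. Conversely, {b, c, d, e} is a clique of size 4, and the vertices of any clique must share a bag in every tree decomposition; so some bag has ≥ 4 vertices and tw(G) ≥ 3. Hence tw(G) = 3 exactly.

Treewidth 3.
Bags: B1 = {b, c, d, e}  B2 = {a, b, d, e}
Tree: B1–B2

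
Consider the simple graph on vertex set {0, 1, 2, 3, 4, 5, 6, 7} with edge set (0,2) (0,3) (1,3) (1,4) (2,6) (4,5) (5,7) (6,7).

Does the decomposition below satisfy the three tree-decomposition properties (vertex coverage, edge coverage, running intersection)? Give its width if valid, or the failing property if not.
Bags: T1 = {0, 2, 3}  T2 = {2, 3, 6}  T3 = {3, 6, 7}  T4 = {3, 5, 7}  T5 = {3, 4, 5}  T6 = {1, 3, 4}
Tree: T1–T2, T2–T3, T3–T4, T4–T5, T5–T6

Vertex coverage: the bags together contain {0, 1, 2, 3, 4, 5, 6, 7}, the full vertex set. Edge coverage: each edge of G has both endpoints in at least one bag. Running intersection: for every vertex, the bags containing it form a connected subtree. All three properties hold, so this is a valid tree decomposition of width max|bag| − 1 = 2, and hence tw(G) ≤ 2.

Yes; width 2.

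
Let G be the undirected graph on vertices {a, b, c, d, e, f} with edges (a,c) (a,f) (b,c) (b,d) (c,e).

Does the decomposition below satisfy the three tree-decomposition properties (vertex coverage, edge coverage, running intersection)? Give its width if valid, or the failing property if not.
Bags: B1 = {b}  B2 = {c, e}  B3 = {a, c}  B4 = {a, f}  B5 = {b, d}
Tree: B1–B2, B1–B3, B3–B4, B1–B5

No — edge (c,b) lies in no bag.

A tree decomposition must satisfy three properties: every vertex lies in some bag; for every edge, both endpoints lie together in some bag; and for every vertex, the bags containing it form a connected subtree. Here edge (c,b) lies in no bag, so the decomposition is invalid.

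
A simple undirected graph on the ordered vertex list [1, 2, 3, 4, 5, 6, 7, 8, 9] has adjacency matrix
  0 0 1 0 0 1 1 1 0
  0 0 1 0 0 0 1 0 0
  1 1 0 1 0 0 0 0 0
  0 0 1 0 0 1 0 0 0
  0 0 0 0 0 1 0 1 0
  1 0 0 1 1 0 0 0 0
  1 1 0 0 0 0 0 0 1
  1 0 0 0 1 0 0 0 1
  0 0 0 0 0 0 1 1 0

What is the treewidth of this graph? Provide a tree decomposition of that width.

Every bag has size at most 4, so the width is 4 − 1 = 3 and tw(G) ≤ 3. For the lower bound: the 4 vertex sets {5,8,9}, {6}, {1}, {2,3,4,7} are disjoint, each induces a connected subgraph, and every pair is joined by at least one edge of G. Contracting each set to a single vertex therefore yields K_{4} as a minor, and since treewidth is minor-monotone, tw(G) ≥ tw(K_{4}) = 3. Hence tw(G) = 3 exactly.

Treewidth 3.
Bags: B1 = {5, 6, 8, 9}  B2 = {1, 6, 8, 9}  B3 = {1, 6, 7, 9}  B4 = {1, 4, 6, 7}  B5 = {1, 3, 4, 7}  B6 = {2, 3, 4, 7}
Tree: B1–B2, B2–B3, B3–B4, B4–B5, B5–B6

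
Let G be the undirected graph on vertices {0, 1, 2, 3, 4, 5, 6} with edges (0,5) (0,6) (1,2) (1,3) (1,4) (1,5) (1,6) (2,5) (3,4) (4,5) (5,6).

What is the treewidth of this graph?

A width-2 tree decomposition is:
Bags: B1 = {1, 5, 6}  B2 = {0, 5, 6}  B3 = {1, 4, 5}  B4 = {1, 3, 4}  B5 = {1, 2, 5}
Tree: B1–B2, B1–B3, B3–B4, B3–B5
Each bag holds 3 vertices, so the decomposition has width 2, which upper-bounds the treewidth. For the lower bound, the 3 vertices {0, 5, 6} are pairwise adjacent, and any tree decomposition puts a clique entirely inside one bag — forcing width ≥ 2. The upper and lower bounds meet at 2, so that is the treewidth.

2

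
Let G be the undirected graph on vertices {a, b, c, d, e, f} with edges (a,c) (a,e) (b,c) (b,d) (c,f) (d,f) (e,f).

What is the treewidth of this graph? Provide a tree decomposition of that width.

Treewidth 2.
Bags: B1 = {a, e, f}  B2 = {a, c, f}  B3 = {c, d, f}  B4 = {b, c, d}
Tree: B1–B2, B2–B3, B3–B4

The largest bag has 3 vertices, giving width 2; this decomposition certifies tw(G) ≤ 2. Since e–a–c–f–e is a cycle in G, G is not acyclic. Forests are exactly the graphs of treewidth ≤ 1, so tw(G) ≥ 2. Hence tw(G) = 2 exactly.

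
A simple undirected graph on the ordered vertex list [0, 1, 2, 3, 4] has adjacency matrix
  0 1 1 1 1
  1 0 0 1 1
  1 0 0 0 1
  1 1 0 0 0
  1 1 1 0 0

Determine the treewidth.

2

A width-2 tree decomposition is:
Bags: B1 = {0, 2, 4}  B2 = {0, 1, 4}  B3 = {0, 1, 3}
Tree: B1–B2, B2–B3
The largest bag has 3 vertices, giving width 2; this decomposition certifies tw(G) ≤ 2. Conversely, {0, 1, 3} is a clique of size 3, and the vertices of any clique must share a bag in every tree decomposition; so some bag has ≥ 3 vertices and tw(G) ≥ 2. Hence tw(G) = 2 exactly.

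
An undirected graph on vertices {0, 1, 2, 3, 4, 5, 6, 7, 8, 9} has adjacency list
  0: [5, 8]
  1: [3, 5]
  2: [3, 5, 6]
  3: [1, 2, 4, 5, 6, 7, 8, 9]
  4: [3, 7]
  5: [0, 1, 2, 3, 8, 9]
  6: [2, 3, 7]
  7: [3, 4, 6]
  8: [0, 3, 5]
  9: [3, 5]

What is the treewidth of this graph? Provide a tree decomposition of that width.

Every bag has size at most 3, so the width is 3 − 1 = 2 and tw(G) ≤ 2. For the lower bound, the 3 vertices {0, 5, 8} are pairwise adjacent, and any tree decomposition puts a clique entirely inside one bag — forcing width ≥ 2. Therefore the treewidth is 2.

Treewidth 2.
One optimal decomposition is:
Bags: B1 = {2, 3, 6}  B2 = {2, 3, 5}  B3 = {1, 3, 5}  B4 = {3, 5, 8}  B5 = {3, 5, 9}  B6 = {3, 6, 7}  B7 = {0, 5, 8}  B8 = {3, 4, 7}
Tree: B1–B2, B2–B3, B2–B4, B2–B5, B1–B6, B4–B7, B6–B8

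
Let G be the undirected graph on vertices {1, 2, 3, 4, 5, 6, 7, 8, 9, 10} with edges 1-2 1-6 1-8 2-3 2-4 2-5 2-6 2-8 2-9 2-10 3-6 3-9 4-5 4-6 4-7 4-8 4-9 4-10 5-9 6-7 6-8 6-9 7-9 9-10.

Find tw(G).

A width-3 tree decomposition is:
Bags: B1 = {2, 4, 6, 9}  B2 = {2, 4, 6, 8}  B3 = {1, 2, 6, 8}  B4 = {2, 4, 5, 9}  B5 = {2, 4, 9, 10}  B6 = {4, 6, 7, 9}  B7 = {2, 3, 6, 9}
Tree: B1–B2, B2–B3, B1–B4, B1–B5, B1–B6, B1–B7
The largest bag has 4 vertices, giving width 3; this decomposition certifies tw(G) ≤ 3. Conversely, {1, 2, 6, 8} is a clique of size 4, and the vertices of any clique must share a bag in every tree decomposition; so some bag has ≥ 4 vertices and tw(G) ≥ 3. Hence tw(G) = 3 exactly.

3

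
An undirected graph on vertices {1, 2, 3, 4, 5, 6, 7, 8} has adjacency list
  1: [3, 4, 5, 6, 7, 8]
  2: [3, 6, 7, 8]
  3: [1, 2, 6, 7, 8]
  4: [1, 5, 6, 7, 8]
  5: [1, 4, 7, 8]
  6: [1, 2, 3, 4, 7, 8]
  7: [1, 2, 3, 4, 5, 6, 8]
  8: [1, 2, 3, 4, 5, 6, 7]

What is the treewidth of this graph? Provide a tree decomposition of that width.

The largest bag has 5 vertices, giving width 4; this decomposition certifies tw(G) ≤ 4. Conversely, {1, 3, 6, 7, 8} is a clique of size 5, and the vertices of any clique must share a bag in every tree decomposition; so some bag has ≥ 5 vertices and tw(G) ≥ 4. The upper and lower bounds meet at 4, so that is the treewidth.

Treewidth 4.
Bags: B1 = {1, 4, 5, 7, 8}  B2 = {1, 4, 6, 7, 8}  B3 = {1, 3, 6, 7, 8}  B4 = {2, 3, 6, 7, 8}
Tree: B1–B2, B2–B3, B3–B4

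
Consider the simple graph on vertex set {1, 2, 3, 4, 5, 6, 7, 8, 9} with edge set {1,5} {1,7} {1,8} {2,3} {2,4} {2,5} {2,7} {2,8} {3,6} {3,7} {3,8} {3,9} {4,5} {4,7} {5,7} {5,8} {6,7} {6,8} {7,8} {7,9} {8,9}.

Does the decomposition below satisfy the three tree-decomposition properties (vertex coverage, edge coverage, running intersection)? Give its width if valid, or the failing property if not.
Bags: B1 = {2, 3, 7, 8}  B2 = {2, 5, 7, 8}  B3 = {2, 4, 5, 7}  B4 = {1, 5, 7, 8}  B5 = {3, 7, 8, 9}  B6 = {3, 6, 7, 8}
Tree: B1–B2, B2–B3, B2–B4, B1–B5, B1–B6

Yes; width 3.

Vertex coverage: the bags together contain {1, 2, 3, 4, 5, 6, 7, 8, 9}, the full vertex set. Edge coverage: each edge of G has both endpoints in at least one bag. Running intersection: for every vertex, the bags containing it form a connected subtree. All three properties hold, so this is a valid tree decomposition of width max|bag| − 1 = 3, and hence tw(G) ≤ 3.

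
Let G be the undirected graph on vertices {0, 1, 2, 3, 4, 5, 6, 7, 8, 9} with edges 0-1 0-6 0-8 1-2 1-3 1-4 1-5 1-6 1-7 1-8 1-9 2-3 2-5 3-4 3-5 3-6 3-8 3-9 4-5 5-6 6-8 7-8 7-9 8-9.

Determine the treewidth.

A width-3 tree decomposition is:
Bags: B1 = {1, 3, 6, 8}  B2 = {1, 3, 5, 6}  B3 = {1, 3, 8, 9}  B4 = {1, 7, 8, 9}  B5 = {0, 1, 6, 8}  B6 = {1, 3, 4, 5}  B7 = {1, 2, 3, 5}
Tree: B1–B2, B1–B3, B3–B4, B1–B5, B2–B6, B6–B7
The largest bag has 4 vertices, giving width 3; this decomposition certifies tw(G) ≤ 3. For the lower bound, the 4 vertices {0, 1, 6, 8} are pairwise adjacent, and any tree decomposition puts a clique entirely inside one bag — forcing width ≥ 3. Hence tw(G) = 3 exactly.

3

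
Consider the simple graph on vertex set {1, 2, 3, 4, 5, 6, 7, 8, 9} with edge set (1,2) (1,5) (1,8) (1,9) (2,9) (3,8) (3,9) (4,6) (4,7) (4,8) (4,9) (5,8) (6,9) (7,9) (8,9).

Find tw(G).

2

A width-2 tree decomposition is:
Bags: B1 = {4, 8, 9}  B2 = {3, 8, 9}  B3 = {1, 8, 9}  B4 = {4, 7, 9}  B5 = {1, 2, 9}  B6 = {1, 5, 8}  B7 = {4, 6, 9}
Tree: B1–B2, B2–B3, B1–B4, B3–B5, B3–B6, B1–B7
Each bag holds 3 vertices, so the decomposition has width 2, which upper-bounds the treewidth. For the lower bound, the 3 vertices {1, 8, 9} are pairwise adjacent, and any tree decomposition puts a clique entirely inside one bag — forcing width ≥ 2. Therefore the treewidth is 2.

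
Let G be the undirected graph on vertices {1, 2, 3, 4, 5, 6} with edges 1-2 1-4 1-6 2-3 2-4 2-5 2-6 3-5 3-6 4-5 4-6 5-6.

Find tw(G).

A width-3 tree decomposition is:
Bags: B1 = {2, 4, 5, 6}  B2 = {1, 2, 4, 6}  B3 = {2, 3, 5, 6}
Tree: B1–B2, B1–B3
The largest bag has 4 vertices, giving width 3; this decomposition certifies tw(G) ≤ 3. For the lower bound, the 4 vertices {2, 3, 5, 6} are pairwise adjacent, and any tree decomposition puts a clique entirely inside one bag — forcing width ≥ 3. Therefore the treewidth is 3.

3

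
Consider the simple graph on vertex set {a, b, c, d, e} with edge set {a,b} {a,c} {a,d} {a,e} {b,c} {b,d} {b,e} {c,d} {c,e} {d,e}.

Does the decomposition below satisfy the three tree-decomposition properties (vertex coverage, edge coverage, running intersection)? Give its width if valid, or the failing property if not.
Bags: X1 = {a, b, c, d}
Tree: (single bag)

A tree decomposition must satisfy three properties: every vertex lies in some bag; for every edge, both endpoints lie together in some bag; and for every vertex, the bags containing it form a connected subtree. Here vertex e appears in no bag, so the decomposition is invalid.

No — vertex e appears in no bag.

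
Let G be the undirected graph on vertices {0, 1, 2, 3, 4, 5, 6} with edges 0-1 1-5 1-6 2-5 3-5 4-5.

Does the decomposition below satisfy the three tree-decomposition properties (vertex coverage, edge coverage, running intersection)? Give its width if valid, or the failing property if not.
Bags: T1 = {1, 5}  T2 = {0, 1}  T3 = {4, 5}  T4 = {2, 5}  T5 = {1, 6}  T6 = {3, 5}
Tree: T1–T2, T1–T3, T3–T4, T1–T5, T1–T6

Every vertex of G appears in some bag (union = {0, 1, 2, 3, 4, 5, 6}); every edge is covered by a bag; and for each vertex v the set of bags containing v is connected in the bag tree. The decomposition is therefore valid. The largest bag has 2 vertices, so the width is 1.

Yes; width 1.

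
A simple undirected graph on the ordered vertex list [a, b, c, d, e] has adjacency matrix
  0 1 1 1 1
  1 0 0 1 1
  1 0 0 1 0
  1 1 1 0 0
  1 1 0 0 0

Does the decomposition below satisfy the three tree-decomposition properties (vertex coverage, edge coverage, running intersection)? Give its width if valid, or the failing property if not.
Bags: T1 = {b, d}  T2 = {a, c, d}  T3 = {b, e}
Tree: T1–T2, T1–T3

No — edge (a,b) lies in no bag.

A tree decomposition must satisfy three properties: every vertex lies in some bag; for every edge, both endpoints lie together in some bag; and for every vertex, the bags containing it form a connected subtree. Here edge (a,b) lies in no bag, so the decomposition is invalid.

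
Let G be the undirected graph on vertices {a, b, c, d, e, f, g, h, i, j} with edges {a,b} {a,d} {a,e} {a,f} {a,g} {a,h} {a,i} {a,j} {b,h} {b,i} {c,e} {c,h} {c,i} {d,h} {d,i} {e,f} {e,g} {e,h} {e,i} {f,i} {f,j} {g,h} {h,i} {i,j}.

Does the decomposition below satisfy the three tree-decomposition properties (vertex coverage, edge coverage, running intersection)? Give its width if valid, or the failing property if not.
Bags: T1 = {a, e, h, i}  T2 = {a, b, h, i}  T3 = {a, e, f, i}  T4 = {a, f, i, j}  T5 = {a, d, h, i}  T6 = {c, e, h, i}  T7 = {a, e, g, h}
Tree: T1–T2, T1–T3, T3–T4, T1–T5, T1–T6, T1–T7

Yes; width 3.

Every vertex of G appears in some bag (union = {a, b, c, d, e, f, g, h, i, j}); every edge is covered by a bag; and for each vertex v the set of bags containing v is connected in the bag tree. The decomposition is therefore valid. The largest bag has 4 vertices, so the width is 3.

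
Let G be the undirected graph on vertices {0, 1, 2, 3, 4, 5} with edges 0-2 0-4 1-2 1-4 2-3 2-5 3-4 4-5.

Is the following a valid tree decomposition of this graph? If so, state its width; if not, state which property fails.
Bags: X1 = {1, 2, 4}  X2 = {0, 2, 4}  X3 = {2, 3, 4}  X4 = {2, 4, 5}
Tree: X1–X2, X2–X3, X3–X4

Yes; width 2.

Every vertex of G appears in some bag (union = {0, 1, 2, 3, 4, 5}); every edge is covered by a bag; and for each vertex v the set of bags containing v is connected in the bag tree. The decomposition is therefore valid. The largest bag has 3 vertices, so the width is 2.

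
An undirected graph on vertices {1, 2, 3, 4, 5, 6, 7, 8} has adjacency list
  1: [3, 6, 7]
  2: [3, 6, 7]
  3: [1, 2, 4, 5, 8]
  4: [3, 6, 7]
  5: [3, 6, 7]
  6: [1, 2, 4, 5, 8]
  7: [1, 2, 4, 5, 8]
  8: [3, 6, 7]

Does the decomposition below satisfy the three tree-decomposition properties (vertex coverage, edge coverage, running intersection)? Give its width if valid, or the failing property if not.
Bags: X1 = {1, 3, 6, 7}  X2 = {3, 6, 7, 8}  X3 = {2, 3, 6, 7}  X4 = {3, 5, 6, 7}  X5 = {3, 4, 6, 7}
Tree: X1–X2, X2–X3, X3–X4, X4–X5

Yes; width 3.

Vertex coverage: the bags together contain {1, 2, 3, 4, 5, 6, 7, 8}, the full vertex set. Edge coverage: each edge of G has both endpoints in at least one bag. Running intersection: for every vertex, the bags containing it form a connected subtree. All three properties hold, so this is a valid tree decomposition of width max|bag| − 1 = 3, and hence tw(G) ≤ 3.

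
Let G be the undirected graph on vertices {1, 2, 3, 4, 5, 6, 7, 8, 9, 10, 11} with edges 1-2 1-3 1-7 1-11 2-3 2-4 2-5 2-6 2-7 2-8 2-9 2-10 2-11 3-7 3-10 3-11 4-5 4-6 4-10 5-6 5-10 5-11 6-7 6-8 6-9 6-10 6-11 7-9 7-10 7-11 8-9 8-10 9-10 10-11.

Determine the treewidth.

4

A width-4 tree decomposition is:
Bags: B1 = {1, 2, 3, 7, 11}  B2 = {2, 3, 7, 10, 11}  B3 = {2, 6, 7, 10, 11}  B4 = {2, 6, 7, 9, 10}  B5 = {2, 5, 6, 10, 11}  B6 = {2, 4, 5, 6, 10}  B7 = {2, 6, 8, 9, 10}
Tree: B1–B2, B2–B3, B3–B4, B3–B5, B5–B6, B4–B7
Each bag holds 5 vertices, so the decomposition has width 4, which upper-bounds the treewidth. For the lower bound, the 5 vertices {1, 2, 3, 7, 11} are pairwise adjacent, and any tree decomposition puts a clique entirely inside one bag — forcing width ≥ 4. Hence tw(G) = 4 exactly.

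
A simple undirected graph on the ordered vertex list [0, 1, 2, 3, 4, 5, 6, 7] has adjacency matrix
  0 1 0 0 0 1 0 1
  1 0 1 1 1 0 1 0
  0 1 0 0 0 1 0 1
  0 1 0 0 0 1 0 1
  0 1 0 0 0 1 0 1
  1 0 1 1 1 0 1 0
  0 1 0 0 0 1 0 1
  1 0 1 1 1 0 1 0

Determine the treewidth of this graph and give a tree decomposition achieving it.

Each bag holds 4 vertices, so the decomposition has width 3, which upper-bounds the treewidth. For the lower bound: the 4 vertex sets {0,1}, {4,7}, {5}, {2} are disjoint, each induces a connected subgraph, and every pair is joined by at least one edge of G. Contracting each set to a single vertex therefore yields K_{4} as a minor, and since treewidth is minor-monotone, tw(G) ≥ tw(K_{4}) = 3. Therefore the treewidth is 3.

Treewidth 3.
One optimal decomposition is:
Bags: B1 = {0, 1, 5, 7}  B2 = {1, 4, 5, 7}  B3 = {1, 2, 5, 7}  B4 = {1, 3, 5, 7}  B5 = {1, 5, 6, 7}
Tree: B1–B2, B2–B3, B3–B4, B4–B5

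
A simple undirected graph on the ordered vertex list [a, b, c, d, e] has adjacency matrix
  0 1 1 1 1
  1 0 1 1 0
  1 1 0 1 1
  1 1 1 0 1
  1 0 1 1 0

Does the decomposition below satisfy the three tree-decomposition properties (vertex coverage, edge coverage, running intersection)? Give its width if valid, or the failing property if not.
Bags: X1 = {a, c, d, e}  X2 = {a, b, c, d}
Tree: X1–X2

Yes; width 3.

Every vertex of G appears in some bag (union = {a, b, c, d, e}); every edge is covered by a bag; and for each vertex v the set of bags containing v is connected in the bag tree. The decomposition is therefore valid. The largest bag has 4 vertices, so the width is 3.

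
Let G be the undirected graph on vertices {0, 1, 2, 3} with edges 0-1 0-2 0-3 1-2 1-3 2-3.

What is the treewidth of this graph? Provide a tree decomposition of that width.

With just one bag of size 4, the width is 4 − 1 = 3, so tw(G) ≤ 3. For the lower bound, the 4 vertices {0, 1, 2, 3} are pairwise adjacent, and any tree decomposition puts a clique entirely inside one bag — forcing width ≥ 3. Hence tw(G) = 3 exactly.

Treewidth 3.
One optimal decomposition is:
Bags: B1 = {0, 1, 2, 3}
Tree: (single bag)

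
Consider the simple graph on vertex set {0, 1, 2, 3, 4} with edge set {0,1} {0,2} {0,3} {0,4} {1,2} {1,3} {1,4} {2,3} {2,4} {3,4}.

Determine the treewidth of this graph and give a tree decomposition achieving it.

Treewidth 4.
Bags: B1 = {0, 1, 2, 3, 4}
Tree: (single bag)

A single bag containing all 5 vertices is trivially a valid decomposition of width 4. For the lower bound, the 5 vertices {0, 1, 2, 3, 4} are pairwise adjacent, and any tree decomposition puts a clique entirely inside one bag — forcing width ≥ 4. Hence tw(G) = 4 exactly.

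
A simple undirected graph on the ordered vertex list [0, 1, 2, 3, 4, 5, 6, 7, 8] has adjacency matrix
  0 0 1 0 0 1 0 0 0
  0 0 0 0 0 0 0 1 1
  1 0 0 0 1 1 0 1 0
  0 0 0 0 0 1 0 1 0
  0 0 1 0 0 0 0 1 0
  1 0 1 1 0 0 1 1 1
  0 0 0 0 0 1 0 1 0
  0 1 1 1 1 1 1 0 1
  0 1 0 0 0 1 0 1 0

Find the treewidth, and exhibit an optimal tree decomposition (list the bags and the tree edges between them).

Treewidth 2.
One such decomposition:
Bags: B1 = {5, 6, 7}  B2 = {5, 7, 8}  B3 = {2, 5, 7}  B4 = {0, 2, 5}  B5 = {2, 4, 7}  B6 = {1, 7, 8}  B7 = {3, 5, 7}
Tree: B1–B2, B1–B3, B3–B4, B3–B5, B2–B6, B2–B7

Each bag holds 3 vertices, so the decomposition has width 2, which upper-bounds the treewidth. Conversely, {0, 2, 5} is a clique of size 3, and the vertices of any clique must share a bag in every tree decomposition; so some bag has ≥ 3 vertices and tw(G) ≥ 2. The upper and lower bounds meet at 2, so that is the treewidth.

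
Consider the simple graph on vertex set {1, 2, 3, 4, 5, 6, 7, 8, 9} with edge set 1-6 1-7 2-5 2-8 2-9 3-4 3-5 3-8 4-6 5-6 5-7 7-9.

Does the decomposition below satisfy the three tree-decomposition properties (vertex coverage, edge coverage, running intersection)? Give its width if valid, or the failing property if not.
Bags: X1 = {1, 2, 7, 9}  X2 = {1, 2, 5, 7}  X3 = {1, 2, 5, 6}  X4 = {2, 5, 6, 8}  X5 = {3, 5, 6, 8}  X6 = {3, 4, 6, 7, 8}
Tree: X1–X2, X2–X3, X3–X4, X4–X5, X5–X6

A tree decomposition must satisfy three properties: every vertex lies in some bag; for every edge, both endpoints lie together in some bag; and for every vertex, the bags containing it form a connected subtree. Here bags containing vertex 7 are not connected in the tree, so the decomposition is invalid.

No — bags containing vertex 7 are not connected in the tree.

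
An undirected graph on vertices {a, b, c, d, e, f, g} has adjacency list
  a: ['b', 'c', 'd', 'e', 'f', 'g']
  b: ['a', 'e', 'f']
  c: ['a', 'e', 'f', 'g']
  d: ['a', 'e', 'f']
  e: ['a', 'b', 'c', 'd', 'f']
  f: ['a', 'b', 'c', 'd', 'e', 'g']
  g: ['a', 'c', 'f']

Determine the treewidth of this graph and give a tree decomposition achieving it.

Treewidth 3.
Bags: B1 = {a, b, e, f}  B2 = {a, d, e, f}  B3 = {a, c, e, f}  B4 = {a, c, f, g}
Tree: B1–B2, B1–B3, B3–B4

Each bag holds 4 vertices, so the decomposition has width 3, which upper-bounds the treewidth. On the other hand G contains the 4-clique {a, c, f, g}. A clique must lie in a single bag of any decomposition, so no decomposition can have width below 3. Therefore the treewidth is 3.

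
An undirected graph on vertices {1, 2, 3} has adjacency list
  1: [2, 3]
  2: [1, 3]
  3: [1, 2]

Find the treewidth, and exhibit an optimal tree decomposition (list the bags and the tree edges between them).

A single bag containing all 3 vertices is trivially a valid decomposition of width 2. Conversely, {1, 2, 3} is a clique of size 3, and the vertices of any clique must share a bag in every tree decomposition; so some bag has ≥ 3 vertices and tw(G) ≥ 2. The upper and lower bounds meet at 2, so that is the treewidth.

Treewidth 2.
One optimal decomposition is:
Bags: B1 = {1, 2, 3}
Tree: (single bag)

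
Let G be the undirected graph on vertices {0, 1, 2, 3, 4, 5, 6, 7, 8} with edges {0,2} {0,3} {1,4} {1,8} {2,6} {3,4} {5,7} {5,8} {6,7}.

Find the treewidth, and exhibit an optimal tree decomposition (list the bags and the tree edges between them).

Every bag has size at most 3, so the width is 3 − 1 = 2 and tw(G) ≤ 2. The edges 8–5–7–6–2–0–3–4–1–8 form a cycle, so G is not a tree and its treewidth is at least 2. Hence tw(G) = 2 exactly.

Treewidth 2.
Bags: B1 = {5, 7, 8}  B2 = {6, 7, 8}  B3 = {2, 6, 8}  B4 = {0, 2, 8}  B5 = {0, 3, 8}  B6 = {3, 4, 8}  B7 = {1, 4, 8}
Tree: B1–B2, B2–B3, B3–B4, B4–B5, B5–B6, B6–B7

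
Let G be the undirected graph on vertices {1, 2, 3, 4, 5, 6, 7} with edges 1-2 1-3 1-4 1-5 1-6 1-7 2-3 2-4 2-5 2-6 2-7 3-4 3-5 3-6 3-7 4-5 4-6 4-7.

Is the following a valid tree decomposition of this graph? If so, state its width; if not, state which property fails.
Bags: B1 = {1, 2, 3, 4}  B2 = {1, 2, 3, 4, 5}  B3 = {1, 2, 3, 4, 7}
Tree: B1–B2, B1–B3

No — vertex 6 appears in no bag.

A tree decomposition must satisfy three properties: every vertex lies in some bag; for every edge, both endpoints lie together in some bag; and for every vertex, the bags containing it form a connected subtree. Here vertex 6 appears in no bag, so the decomposition is invalid.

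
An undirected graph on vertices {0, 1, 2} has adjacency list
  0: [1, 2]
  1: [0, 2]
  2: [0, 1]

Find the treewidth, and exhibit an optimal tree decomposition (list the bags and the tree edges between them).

A single bag containing all 3 vertices is trivially a valid decomposition of width 2. On the other hand G contains the 3-clique {0, 1, 2}. A clique must lie in a single bag of any decomposition, so no decomposition can have width below 2. Hence tw(G) = 2 exactly.

Treewidth 2.
Bags: B1 = {0, 1, 2}
Tree: (single bag)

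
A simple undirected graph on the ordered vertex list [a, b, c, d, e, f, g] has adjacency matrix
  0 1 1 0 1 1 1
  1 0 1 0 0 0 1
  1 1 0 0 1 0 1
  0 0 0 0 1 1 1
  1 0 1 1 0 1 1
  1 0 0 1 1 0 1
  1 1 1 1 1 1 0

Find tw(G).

A width-3 tree decomposition is:
Bags: B1 = {a, e, f, g}  B2 = {a, c, e, g}  B3 = {d, e, f, g}  B4 = {a, b, c, g}
Tree: B1–B2, B1–B3, B2–B4
The largest bag has 4 vertices, giving width 3; this decomposition certifies tw(G) ≤ 3. Conversely, {d, e, f, g} is a clique of size 4, and the vertices of any clique must share a bag in every tree decomposition; so some bag has ≥ 4 vertices and tw(G) ≥ 3. Hence tw(G) = 3 exactly.

3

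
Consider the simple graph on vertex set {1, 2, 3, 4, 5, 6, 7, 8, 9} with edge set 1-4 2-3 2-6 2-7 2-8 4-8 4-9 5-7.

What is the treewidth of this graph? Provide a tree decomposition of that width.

Treewidth 1.
Bags: B1 = {2, 6}  B2 = {2, 8}  B3 = {4, 8}  B4 = {4, 9}  B5 = {2, 7}  B6 = {5, 7}  B7 = {1, 4}  B8 = {2, 3}
Tree: B1–B2, B2–B3, B3–B4, B2–B5, B5–B6, B4–B7, B1–B8

Every bag has size at most 2, so the width is 2 − 1 = 1 and tw(G) ≤ 1. Since G has at least one edge (e.g. 2–6), it is not an edgeless graph, so tw(G) ≥ 1. Combining the bounds, tw(G) = 1.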